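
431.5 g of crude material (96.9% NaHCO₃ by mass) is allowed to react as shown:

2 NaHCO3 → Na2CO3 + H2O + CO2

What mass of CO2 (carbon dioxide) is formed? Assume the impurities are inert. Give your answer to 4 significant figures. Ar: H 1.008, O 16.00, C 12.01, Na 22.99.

109.5 g

Mass of pure NaHCO3 = 431.5 g × 0.969 = 418.12 g.
M(NaHCO3) = 22.99 + 1.008 + 12.01 + 3(16.00) = 84.008 g/mol.
M(CO2) = 12.01 + 2(16.00) = 44.01 g/mol.
n(NaHCO3) = 418.12 g / 84.008 g/mol = 4.9772 mol.
From the equation the NaHCO3:CO2 mole ratio is 2:1, so n(CO2) = 4.9772 × 1/2 = 2.4886 mol.
Mass of CO2 = 2.4886 mol × 44.01 g/mol = 109.52 g.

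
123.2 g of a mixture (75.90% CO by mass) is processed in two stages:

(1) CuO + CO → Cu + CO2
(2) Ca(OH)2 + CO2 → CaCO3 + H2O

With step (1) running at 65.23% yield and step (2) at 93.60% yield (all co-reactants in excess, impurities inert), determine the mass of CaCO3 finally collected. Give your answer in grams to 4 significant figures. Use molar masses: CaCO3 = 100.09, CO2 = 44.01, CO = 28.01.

Pure CO = 123.2 × 0.7590 = 93.509 g.
n(CO) = 93.509 / 28.01 = 3.3384 mol.
Step 1 (CO:CO2 = 1:1): theoretical n(CO2) = 3.3384 mol; at 65.23% yield, n(CO2) = 2.1776 mol.
Step 2 (CO2:CaCO3 = 1:1): theoretical n(CaCO3) = 2.1776 mol, so theoretical mass = 2.1776 × 100.09 = 217.96 g.
At 93.60% yield, actual mass of CaCO3 = 217.96 × 0.9360 = 204.01 g.

204.0 g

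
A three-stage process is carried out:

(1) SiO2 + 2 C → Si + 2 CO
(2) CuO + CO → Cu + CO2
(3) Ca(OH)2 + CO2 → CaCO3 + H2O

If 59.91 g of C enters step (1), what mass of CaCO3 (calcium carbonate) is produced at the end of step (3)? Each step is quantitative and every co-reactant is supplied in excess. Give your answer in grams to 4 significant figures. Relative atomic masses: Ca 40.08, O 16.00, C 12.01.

499.3 g

M(C) = 12.01 g/mol.
M(CaCO3) = 40.08 + 12.01 + 3(16.00) = 100.09 g/mol.
n(C) = 59.91 / 12.01 = 4.9883 mol.
Reaction (1): C→CO ratio 2:2 ⇒ n(CO) = 4.9883 mol.
Reaction (2): CO→CO2 ratio 1:1 ⇒ n(CO2) = 4.9883 mol.
Reaction (3): CO2→CaCO3 ratio 1:1 ⇒ n(CaCO3) = 4.9883 mol.
Mass of CaCO3 = 4.9883 × 100.09 = 499.28 g.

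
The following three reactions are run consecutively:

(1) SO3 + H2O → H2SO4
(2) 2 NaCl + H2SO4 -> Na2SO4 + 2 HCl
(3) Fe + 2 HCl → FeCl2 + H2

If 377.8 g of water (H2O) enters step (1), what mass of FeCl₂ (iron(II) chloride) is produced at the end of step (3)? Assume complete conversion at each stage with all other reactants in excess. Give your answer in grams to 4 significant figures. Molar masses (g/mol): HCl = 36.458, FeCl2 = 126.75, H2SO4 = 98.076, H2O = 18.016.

2658 g

n(H2O) = 377.8 / 18.016 = 20.970 mol.
Reaction (1): H2O→H2SO4 ratio 1:1 ⇒ n(H2SO4) = 20.970 mol.
Reaction (2): H2SO4→HCl ratio 1:2 ⇒ n(HCl) = 41.940 mol.
Reaction (3): HCl→FeCl2 ratio 2:1 ⇒ n(FeCl2) = 20.970 mol.
Mass of FeCl2 = 20.970 × 126.75 = 2658.0 g.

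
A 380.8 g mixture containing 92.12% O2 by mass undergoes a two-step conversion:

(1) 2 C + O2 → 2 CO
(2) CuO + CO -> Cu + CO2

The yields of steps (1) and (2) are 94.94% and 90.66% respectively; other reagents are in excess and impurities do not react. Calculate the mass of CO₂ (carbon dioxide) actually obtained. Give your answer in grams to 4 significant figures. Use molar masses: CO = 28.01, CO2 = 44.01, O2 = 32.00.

830.5 g

Pure O2 = 380.8 × 0.9212 = 350.79 g.
n(O2) = 350.79 / 32.00 = 10.962 mol.
Step 1 (O2:CO = 1:2): theoretical n(CO) = 21.925 mol; at 94.94% yield, n(CO) = 20.815 mol.
Step 2 (CO:CO2 = 1:1): theoretical n(CO2) = 20.815 mol, so theoretical mass = 20.815 × 44.01 = 916.08 g.
At 90.66% yield, actual mass of CO2 = 916.08 × 0.9066 = 830.51 g.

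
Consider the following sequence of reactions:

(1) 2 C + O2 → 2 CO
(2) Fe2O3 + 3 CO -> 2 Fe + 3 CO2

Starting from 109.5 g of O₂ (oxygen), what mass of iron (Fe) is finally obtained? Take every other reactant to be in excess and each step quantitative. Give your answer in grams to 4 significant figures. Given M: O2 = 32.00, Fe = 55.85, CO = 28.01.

n(O2) = 109.50 / 32.00 = 3.4219 mol.
Step 1 gives a 1:2 ratio of O2 to CO, so n(CO) = 6.8438 mol.
In step 2 the CO:Fe ratio is 3:2, so n(Fe) = 4.5625 mol.
Mass of Fe = 4.5625 × 55.85 = 254.82 g.

254.8 g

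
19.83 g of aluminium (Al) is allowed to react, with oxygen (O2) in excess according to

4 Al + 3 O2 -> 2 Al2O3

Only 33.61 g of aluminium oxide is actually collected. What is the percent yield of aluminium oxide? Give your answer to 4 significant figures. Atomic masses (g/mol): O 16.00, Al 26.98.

89.70 %

M(Al) = 26.98 g/mol.
M(Al2O3) = 2(26.98) + 3(16.00) = 101.96 g/mol.
n(Al) = 19.830 g / 26.98 g/mol = 0.73499 mol.
From the equation the Al:Al2O3 mole ratio is 4:2, so n(Al2O3) = 0.73499 × 2/4 = 0.36749 mol.
Mass of Al2O3 = 0.36749 mol × 101.96 g/mol = 37.470 g.
This is the theoretical yield. Percent yield = 33.61 g / 37.470 g × 100% = 89.699%.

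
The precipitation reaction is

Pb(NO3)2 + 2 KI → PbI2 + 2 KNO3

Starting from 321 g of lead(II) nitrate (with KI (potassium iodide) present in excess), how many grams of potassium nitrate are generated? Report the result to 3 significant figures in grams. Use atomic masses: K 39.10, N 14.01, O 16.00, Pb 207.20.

M(Pb(NO3)2) = 207.20 + 2(14.01) + 6(16.00) = 331.22 g/mol.
M(KNO3) = 39.10 + 14.01 + 3(16.00) = 101.11 g/mol.
n(Pb(NO3)2) = 321.0 g / 331.22 g/mol = 0.9691 mol.
From the equation the Pb(NO3)2:KNO3 mole ratio is 1:2, so n(KNO3) = 0.9691 × 2/1 = 1.938 mol.
Mass of KNO3 = 1.938 mol × 101.11 g/mol = 196.0 g.

196 g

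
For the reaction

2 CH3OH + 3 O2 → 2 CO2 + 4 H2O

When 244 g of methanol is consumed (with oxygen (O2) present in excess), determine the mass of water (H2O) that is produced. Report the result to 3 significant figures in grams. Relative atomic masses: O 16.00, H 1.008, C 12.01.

274 g

M(CH3OH) = 12.01 + 4(1.008) + 16.00 = 32.042 g/mol.
M(H2O) = 2(1.008) + 16.00 = 18.016 g/mol.
n(CH3OH) = 244.0 g / 32.042 g/mol = 7.615 mol.
From the equation the CH3OH:H2O mole ratio is 2:4, so n(H2O) = 7.615 × 4/2 = 15.23 mol.
Mass of H2O = 15.23 mol × 18.016 g/mol = 274.4 g.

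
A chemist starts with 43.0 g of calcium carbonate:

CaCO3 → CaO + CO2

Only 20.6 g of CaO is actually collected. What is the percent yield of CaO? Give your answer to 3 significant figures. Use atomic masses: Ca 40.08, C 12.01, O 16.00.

85.5 %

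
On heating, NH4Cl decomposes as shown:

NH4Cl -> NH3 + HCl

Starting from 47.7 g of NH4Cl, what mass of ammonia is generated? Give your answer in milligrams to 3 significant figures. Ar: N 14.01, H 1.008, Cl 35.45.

15200 mg

M(NH4Cl) = 14.01 + 4(1.008) + 35.45 = 53.492 g/mol.
M(NH3) = 14.01 + 3(1.008) = 17.034 g/mol.
n(NH4Cl) = 47.70 g / 53.492 g/mol = 0.8917 mol.
From the equation the NH4Cl:NH3 mole ratio is 1:1, so n(NH3) = 0.8917 × 1/1 = 0.8917 mol.
Mass of NH3 = 0.8917 mol × 17.034 g/mol = 15.19 g.
Converting to mg: 15.19 g = 15200 mg.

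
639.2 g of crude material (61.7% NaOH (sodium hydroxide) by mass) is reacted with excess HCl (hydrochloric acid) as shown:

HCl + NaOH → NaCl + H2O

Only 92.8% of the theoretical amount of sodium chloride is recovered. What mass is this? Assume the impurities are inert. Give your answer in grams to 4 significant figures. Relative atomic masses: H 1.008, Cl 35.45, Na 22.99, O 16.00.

534.7 g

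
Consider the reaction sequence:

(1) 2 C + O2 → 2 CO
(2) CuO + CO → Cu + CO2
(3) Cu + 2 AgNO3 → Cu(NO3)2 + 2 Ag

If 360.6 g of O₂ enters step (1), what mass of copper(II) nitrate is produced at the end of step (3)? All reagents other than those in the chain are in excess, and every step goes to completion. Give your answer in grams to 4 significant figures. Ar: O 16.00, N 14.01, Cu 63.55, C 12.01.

M(O2) = 2(16.00) = 32.00 g/mol.
M(Cu(NO3)2) = 63.55 + 2(14.01) + 6(16.00) = 187.57 g/mol.
n(O2) = 360.6 / 32.00 = 11.269 mol.
Reaction (1): O2→CO ratio 1:2 ⇒ n(CO) = 22.538 mol.
Reaction (2): CO→Cu ratio 1:1 ⇒ n(Cu) = 22.538 mol.
Reaction (3): Cu→Cu(NO3)2 ratio 1:1 ⇒ n(Cu(NO3)2) = 22.538 mol.
Mass of Cu(NO3)2 = 22.538 × 187.57 = 4227.4 g.

4227 g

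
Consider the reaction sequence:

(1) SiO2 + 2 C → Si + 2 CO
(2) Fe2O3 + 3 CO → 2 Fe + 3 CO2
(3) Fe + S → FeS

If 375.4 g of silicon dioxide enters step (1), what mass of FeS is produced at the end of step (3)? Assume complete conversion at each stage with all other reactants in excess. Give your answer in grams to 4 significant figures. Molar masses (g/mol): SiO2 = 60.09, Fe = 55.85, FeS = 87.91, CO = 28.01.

732.3 g

n(SiO2) = 375.4 / 60.09 = 6.2473 mol.
Reaction (1): SiO2→CO ratio 1:2 ⇒ n(CO) = 12.495 mol.
Reaction (2): CO→Fe ratio 3:2 ⇒ n(Fe) = 8.3297 mol.
Reaction (3): Fe→FeS ratio 1:1 ⇒ n(FeS) = 8.3297 mol.
Mass of FeS = 8.3297 × 87.91 = 732.27 g.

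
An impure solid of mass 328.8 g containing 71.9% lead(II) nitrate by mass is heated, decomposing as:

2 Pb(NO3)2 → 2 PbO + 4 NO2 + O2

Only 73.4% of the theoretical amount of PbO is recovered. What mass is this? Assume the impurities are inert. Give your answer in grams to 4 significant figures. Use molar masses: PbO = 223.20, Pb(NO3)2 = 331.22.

Pure Pb(NO3)2 available = 328.8 g × 0.719 = 236.41 g.
n(Pb(NO3)2) = 236.41 g / 331.22 g/mol = 0.71375 mol.
From the equation the Pb(NO3)2:PbO mole ratio is 2:2, so n(PbO) = 0.71375 × 2/2 = 0.71375 mol.
Mass of PbO = 0.71375 mol × 223.20 g/mol = 159.31 g.
Actual mass collected = 159.31 g × 0.734 = 116.93 g.

116.9 g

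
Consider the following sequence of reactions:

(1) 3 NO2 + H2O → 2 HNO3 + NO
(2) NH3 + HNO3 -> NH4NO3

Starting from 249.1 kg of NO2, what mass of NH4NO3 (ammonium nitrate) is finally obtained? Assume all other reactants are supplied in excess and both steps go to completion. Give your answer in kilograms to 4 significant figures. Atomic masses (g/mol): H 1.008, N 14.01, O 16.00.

288.9 kg

M(NO2) = 14.01 + 2(16.00) = 46.01 g/mol.
M(NH4NO3) = 2(14.01) + 4(1.008) + 3(16.00) = 80.052 g/mol.
249.1 kg = 249100 g.
n(NO2) = 249100 / 46.01 = 5414.0 mol.
Step 1 gives a 3:2 ratio of NO2 to HNO3, so n(HNO3) = 3609.4 mol.
In step 2 the HNO3:NH4NO3 ratio is 1:1, so n(NH4NO3) = 3609.4 mol.
Mass of NH4NO3 = 3609.4 × 80.052 = 288940 g = 288.9 kg.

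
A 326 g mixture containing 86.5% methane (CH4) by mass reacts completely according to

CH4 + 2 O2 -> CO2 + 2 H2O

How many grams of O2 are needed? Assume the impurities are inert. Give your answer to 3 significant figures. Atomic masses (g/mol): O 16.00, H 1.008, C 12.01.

Mass of pure CH4 = 326 g × 0.865 = 282.0 g.
M(CH4) = 12.01 + 4(1.008) = 16.042 g/mol.
M(O2) = 2(16.00) = 32.00 g/mol.
n(CH4) = 282.0 g / 16.042 g/mol = 17.58 mol.
From the equation the CH4:O2 mole ratio is 1:2, so n(O2) = 17.58 × 2/1 = 35.16 mol.
Mass of O2 = 35.16 mol × 32.00 g/mol = 1125 g.

1130 g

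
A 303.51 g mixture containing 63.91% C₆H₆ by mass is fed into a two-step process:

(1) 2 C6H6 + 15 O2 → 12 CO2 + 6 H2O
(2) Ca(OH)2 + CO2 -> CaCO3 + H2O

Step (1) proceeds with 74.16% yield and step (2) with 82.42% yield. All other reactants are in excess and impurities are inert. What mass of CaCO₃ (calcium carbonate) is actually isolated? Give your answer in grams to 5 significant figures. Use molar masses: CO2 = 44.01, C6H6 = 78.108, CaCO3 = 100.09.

911.57 g

Pure C6H6 = 303.51 × 0.6391 = 193.973 g.
n(C6H6) = 193.973 / 78.108 = 2.48340 mol.
Step 1 (C6H6:CO2 = 2:12): theoretical n(CO2) = 14.9004 mol; at 74.16% yield, n(CO2) = 11.0501 mol.
Step 2 (CO2:CaCO3 = 1:1): theoretical n(CaCO3) = 11.0501 mol, so theoretical mass = 11.0501 × 100.09 = 1106.01 g.
At 82.42% yield, actual mass of CaCO3 = 1106.01 × 0.8242 = 911.571 g.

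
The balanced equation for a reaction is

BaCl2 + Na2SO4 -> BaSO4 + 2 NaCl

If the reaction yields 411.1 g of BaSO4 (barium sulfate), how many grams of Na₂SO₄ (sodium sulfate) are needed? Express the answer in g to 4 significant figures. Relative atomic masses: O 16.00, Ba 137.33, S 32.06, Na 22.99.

M(BaSO4) = 137.33 + 32.06 + 4(16.00) = 233.39 g/mol.
M(Na2SO4) = 2(22.99) + 32.06 + 4(16.00) = 142.04 g/mol.
n(BaSO4) = 411.10 g / 233.39 g/mol = 1.7614 mol.
From the equation the BaSO4:Na2SO4 mole ratio is 1:1, so n(Na2SO4) = 1.7614 × 1/1 = 1.7614 mol.
Mass of Na2SO4 = 1.7614 mol × 142.04 g/mol = 250.19 g.

250.2 g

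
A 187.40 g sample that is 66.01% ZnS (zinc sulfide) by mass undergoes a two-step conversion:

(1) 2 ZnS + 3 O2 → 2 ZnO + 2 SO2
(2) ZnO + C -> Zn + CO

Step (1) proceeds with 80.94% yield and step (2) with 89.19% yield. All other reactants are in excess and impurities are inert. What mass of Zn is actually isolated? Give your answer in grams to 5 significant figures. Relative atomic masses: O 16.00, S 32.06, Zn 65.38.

Pure ZnS = 187.40 × 0.6601 = 123.703 g.
M(ZnS) = 65.38 + 32.06 = 97.44 g/mol.
M(Zn) = 65.38 g/mol.
n(ZnS) = 123.703 / 97.44 = 1.26953 mol.
Step 1 (ZnS:ZnO = 2:2): theoretical n(ZnO) = 1.26953 mol; at 80.94% yield, n(ZnO) = 1.02756 mol.
Step 2 (ZnO:Zn = 1:1): theoretical n(Zn) = 1.02756 mol, so theoretical mass = 1.02756 × 65.38 = 67.1816 g.
At 89.19% yield, actual mass of Zn = 67.1816 × 0.8919 = 59.9192 g.

59.919 g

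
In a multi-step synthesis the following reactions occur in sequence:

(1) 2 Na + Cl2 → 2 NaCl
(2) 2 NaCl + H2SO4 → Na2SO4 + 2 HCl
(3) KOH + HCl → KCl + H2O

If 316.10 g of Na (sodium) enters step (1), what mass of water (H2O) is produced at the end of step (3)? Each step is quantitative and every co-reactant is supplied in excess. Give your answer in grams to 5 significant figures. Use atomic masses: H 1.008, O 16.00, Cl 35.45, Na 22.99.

247.71 g

M(Na) = 22.99 g/mol.
M(H2O) = 2(1.008) + 16.00 = 18.016 g/mol.
n(Na) = 316.10 / 22.99 = 13.7495 mol.
Reaction (1): Na→NaCl ratio 2:2 ⇒ n(NaCl) = 13.7495 mol.
Reaction (2): NaCl→HCl ratio 2:2 ⇒ n(HCl) = 13.7495 mol.
Reaction (3): HCl→H2O ratio 1:1 ⇒ n(H2O) = 13.7495 mol.
Mass of H2O = 13.7495 × 18.016 = 247.710 g.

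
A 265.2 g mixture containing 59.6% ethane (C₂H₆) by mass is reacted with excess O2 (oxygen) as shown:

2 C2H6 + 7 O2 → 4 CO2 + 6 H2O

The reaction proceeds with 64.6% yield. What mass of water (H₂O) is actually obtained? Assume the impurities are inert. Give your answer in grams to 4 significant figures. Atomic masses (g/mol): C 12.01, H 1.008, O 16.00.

Pure C2H6 available = 265.2 g × 0.596 = 158.06 g.
M(C2H6) = 2(12.01) + 6(1.008) = 30.068 g/mol.
M(H2O) = 2(1.008) + 16.00 = 18.016 g/mol.
n(C2H6) = 158.06 g / 30.068 g/mol = 5.2567 mol.
From the equation the C2H6:H2O mole ratio is 2:6, so n(H2O) = 5.2567 × 6/2 = 15.770 mol.
Mass of H2O = 15.770 mol × 18.016 g/mol = 284.12 g.
Actual mass collected = 284.12 g × 0.646 = 183.54 g.

183.5 g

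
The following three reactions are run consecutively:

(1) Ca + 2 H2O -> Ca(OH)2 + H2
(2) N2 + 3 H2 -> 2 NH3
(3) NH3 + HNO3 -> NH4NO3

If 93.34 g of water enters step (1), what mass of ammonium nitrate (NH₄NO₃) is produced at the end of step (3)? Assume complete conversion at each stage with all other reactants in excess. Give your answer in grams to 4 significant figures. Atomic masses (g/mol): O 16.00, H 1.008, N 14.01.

M(H2O) = 2(1.008) + 16.00 = 18.016 g/mol.
M(NH4NO3) = 2(14.01) + 4(1.008) + 3(16.00) = 80.052 g/mol.
n(H2O) = 93.34 / 18.016 = 5.1810 mol.
Reaction (1): H2O→H2 ratio 2:1 ⇒ n(H2) = 2.5905 mol.
Reaction (2): H2→NH3 ratio 3:2 ⇒ n(NH3) = 1.7270 mol.
Reaction (3): NH3→NH4NO3 ratio 1:1 ⇒ n(NH4NO3) = 1.7270 mol.
Mass of NH4NO3 = 1.7270 × 80.052 = 138.25 g.

138.2 g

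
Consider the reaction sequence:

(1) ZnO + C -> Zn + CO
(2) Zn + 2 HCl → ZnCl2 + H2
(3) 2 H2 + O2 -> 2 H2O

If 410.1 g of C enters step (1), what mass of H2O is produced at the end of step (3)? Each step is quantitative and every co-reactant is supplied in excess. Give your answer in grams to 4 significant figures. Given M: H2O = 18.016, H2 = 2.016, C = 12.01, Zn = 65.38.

615.2 g

n(C) = 410.1 / 12.01 = 34.147 mol.
Reaction (1): C→Zn ratio 1:1 ⇒ n(Zn) = 34.147 mol.
Reaction (2): Zn→H2 ratio 1:1 ⇒ n(H2) = 34.147 mol.
Reaction (3): H2→H2O ratio 2:2 ⇒ n(H2O) = 34.147 mol.
Mass of H2O = 34.147 × 18.016 = 615.18 g.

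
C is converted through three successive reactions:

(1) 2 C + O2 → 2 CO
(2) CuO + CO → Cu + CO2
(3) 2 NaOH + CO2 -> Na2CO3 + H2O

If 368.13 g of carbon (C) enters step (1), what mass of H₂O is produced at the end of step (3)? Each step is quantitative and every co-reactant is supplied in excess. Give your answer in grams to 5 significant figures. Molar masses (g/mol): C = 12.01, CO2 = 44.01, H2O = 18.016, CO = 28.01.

n(C) = 368.13 / 12.01 = 30.6520 mol.
Reaction (1): C→CO ratio 2:2 ⇒ n(CO) = 30.6520 mol.
Reaction (2): CO→CO2 ratio 1:1 ⇒ n(CO2) = 30.6520 mol.
Reaction (3): CO2→H2O ratio 1:1 ⇒ n(H2O) = 30.6520 mol.
Mass of H2O = 30.6520 × 18.016 = 552.226 g.

552.23 g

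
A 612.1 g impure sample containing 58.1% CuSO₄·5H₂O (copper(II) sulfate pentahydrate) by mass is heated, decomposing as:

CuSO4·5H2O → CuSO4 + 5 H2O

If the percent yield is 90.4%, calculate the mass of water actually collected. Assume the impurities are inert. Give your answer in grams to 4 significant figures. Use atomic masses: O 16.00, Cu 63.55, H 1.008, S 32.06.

116.0 g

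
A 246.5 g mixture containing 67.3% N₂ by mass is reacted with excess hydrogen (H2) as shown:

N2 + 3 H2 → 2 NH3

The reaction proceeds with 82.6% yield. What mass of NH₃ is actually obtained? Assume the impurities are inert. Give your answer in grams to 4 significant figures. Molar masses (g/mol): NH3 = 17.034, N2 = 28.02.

Pure N2 available = 246.5 g × 0.673 = 165.89 g.
n(N2) = 165.89 g / 28.02 g/mol = 5.9206 mol.
From the equation the N2:NH3 mole ratio is 1:2, so n(NH3) = 5.9206 × 2/1 = 11.841 mol.
Mass of NH3 = 11.841 mol × 17.034 g/mol = 201.70 g.
Actual mass collected = 201.70 g × 0.826 = 166.61 g.

166.6 g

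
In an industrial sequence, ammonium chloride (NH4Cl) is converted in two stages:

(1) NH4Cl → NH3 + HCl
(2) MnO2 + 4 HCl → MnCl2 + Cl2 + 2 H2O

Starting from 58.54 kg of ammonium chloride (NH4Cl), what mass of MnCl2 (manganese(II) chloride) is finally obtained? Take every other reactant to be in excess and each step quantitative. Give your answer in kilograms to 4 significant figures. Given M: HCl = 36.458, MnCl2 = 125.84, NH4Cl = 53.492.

58.54 kg = 58540 g.
n(NH4Cl) = 58540 / 53.492 = 1094.4 mol.
Step 1 gives a 1:1 ratio of NH4Cl to HCl, so n(HCl) = 1094.4 mol.
In step 2 the HCl:MnCl2 ratio is 4:1, so n(MnCl2) = 273.59 mol.
Mass of MnCl2 = 273.59 × 125.84 = 34429 g = 34.43 kg.

34.43 kg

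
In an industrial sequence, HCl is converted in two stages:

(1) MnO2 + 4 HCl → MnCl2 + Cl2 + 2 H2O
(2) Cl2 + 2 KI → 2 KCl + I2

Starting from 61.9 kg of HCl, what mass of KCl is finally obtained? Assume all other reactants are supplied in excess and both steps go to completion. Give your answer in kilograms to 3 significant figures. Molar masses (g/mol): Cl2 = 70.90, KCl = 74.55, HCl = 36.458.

61.9 kg = 61900 g.
n(HCl) = 61900 / 36.458 = 1698 mol.
Step 1 gives a 4:1 ratio of HCl to Cl2, so n(Cl2) = 424.5 mol.
In step 2 the Cl2:KCl ratio is 1:2, so n(KCl) = 848.9 mol.
Mass of KCl = 848.9 × 74.55 = 63290 g = 63.3 kg.

63.3 kg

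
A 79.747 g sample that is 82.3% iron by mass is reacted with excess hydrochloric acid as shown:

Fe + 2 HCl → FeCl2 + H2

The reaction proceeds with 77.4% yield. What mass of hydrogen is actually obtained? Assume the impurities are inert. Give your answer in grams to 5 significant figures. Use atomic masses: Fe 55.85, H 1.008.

Pure Fe available = 79.747 g × 0.823 = 65.6318 g.
M(Fe) = 55.85 g/mol.
M(H2) = 2(1.008) = 2.016 g/mol.
n(Fe) = 65.6318 g / 55.85 g/mol = 1.17514 mol.
From the equation the Fe:H2 mole ratio is 1:1, so n(H2) = 1.17514 × 1/1 = 1.17514 mol.
Mass of H2 = 1.17514 mol × 2.016 g/mol = 2.36909 g.
Actual mass collected = 2.36909 g × 0.774 = 1.83368 g.

1.8337 g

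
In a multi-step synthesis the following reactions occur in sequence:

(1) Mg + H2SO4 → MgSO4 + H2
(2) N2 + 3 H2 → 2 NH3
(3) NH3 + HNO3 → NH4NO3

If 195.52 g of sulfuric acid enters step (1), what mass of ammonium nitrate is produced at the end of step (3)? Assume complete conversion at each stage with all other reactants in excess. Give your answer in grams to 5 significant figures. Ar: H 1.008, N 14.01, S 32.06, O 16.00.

M(H2SO4) = 2(1.008) + 32.06 + 4(16.00) = 98.076 g/mol.
M(NH4NO3) = 2(14.01) + 4(1.008) + 3(16.00) = 80.052 g/mol.
n(H2SO4) = 195.52 / 98.076 = 1.99356 mol.
Reaction (1): H2SO4→H2 ratio 1:1 ⇒ n(H2) = 1.99356 mol.
Reaction (2): H2→NH3 ratio 3:2 ⇒ n(NH3) = 1.32904 mol.
Reaction (3): NH3→NH4NO3 ratio 1:1 ⇒ n(NH4NO3) = 1.32904 mol.
Mass of NH4NO3 = 1.32904 × 80.052 = 106.392 g.

106.39 g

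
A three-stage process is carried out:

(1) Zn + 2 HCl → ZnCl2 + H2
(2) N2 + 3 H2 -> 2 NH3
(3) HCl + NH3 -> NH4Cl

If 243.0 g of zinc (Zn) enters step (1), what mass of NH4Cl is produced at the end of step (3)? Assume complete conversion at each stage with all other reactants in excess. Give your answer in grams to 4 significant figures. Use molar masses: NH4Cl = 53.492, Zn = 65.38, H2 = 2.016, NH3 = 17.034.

132.5 g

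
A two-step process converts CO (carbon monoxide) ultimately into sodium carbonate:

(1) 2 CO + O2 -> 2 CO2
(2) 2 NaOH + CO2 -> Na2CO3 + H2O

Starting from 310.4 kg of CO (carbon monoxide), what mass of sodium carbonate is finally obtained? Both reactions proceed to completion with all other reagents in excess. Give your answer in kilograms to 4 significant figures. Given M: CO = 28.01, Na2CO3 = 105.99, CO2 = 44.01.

1175 kg

310.4 kg = 310400 g.
n(CO) = 310400 / 28.01 = 11082 mol.
Step 1 gives a 2:2 ratio of CO to CO2, so n(CO2) = 11082 mol.
In step 2 the CO2:Na2CO3 ratio is 1:1, so n(Na2CO3) = 11082 mol.
Mass of Na2CO3 = 11082 × 105.99 = 1.1746 × 10^6 g = 1175 kg.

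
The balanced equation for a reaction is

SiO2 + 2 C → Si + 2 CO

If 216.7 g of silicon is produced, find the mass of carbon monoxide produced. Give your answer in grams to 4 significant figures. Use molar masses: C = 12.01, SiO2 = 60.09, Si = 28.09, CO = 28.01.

432.2 g

n(Si) = 216.70 g / 28.09 g/mol = 7.7145 mol.
From the equation the Si:CO mole ratio is 1:2, so n(CO) = 7.7145 × 2/1 = 15.429 mol.
Mass of CO = 15.429 mol × 28.01 g/mol = 432.17 g.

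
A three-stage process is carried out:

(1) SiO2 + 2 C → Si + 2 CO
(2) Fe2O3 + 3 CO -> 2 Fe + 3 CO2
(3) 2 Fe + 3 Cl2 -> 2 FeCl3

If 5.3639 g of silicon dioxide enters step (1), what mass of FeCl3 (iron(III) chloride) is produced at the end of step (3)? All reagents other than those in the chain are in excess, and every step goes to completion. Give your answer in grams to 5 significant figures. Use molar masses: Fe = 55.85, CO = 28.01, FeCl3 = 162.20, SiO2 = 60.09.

n(SiO2) = 5.3639 / 60.09 = 0.0892644 mol.
Reaction (1): SiO2→CO ratio 1:2 ⇒ n(CO) = 0.178529 mol.
Reaction (2): CO→Fe ratio 3:2 ⇒ n(Fe) = 0.119019 mol.
Reaction (3): Fe→FeCl3 ratio 2:2 ⇒ n(FeCl3) = 0.119019 mol.
Mass of FeCl3 = 0.119019 × 162.20 = 19.3049 g.

19.305 g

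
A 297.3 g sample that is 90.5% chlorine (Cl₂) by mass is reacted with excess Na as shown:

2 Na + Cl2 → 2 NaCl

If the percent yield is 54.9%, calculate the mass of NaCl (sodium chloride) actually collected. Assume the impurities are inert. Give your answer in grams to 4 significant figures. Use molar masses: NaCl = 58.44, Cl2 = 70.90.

243.5 g

Pure Cl2 available = 297.3 g × 0.905 = 269.06 g.
n(Cl2) = 269.06 g / 70.90 g/mol = 3.7949 mol.
From the equation the Cl2:NaCl mole ratio is 1:2, so n(NaCl) = 3.7949 × 2/1 = 7.5897 mol.
Mass of NaCl = 7.5897 mol × 58.44 g/mol = 443.54 g.
Actual mass collected = 443.54 g × 0.549 = 243.51 g.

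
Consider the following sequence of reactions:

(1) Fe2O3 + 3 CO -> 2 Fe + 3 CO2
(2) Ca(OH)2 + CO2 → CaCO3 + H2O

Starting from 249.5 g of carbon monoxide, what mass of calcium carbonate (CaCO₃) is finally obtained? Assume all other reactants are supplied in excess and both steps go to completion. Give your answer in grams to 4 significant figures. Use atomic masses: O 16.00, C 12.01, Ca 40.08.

M(CO) = 12.01 + 16.00 = 28.01 g/mol.
M(CaCO3) = 40.08 + 12.01 + 3(16.00) = 100.09 g/mol.
n(CO) = 249.50 / 28.01 = 8.9075 mol.
Step 1 gives a 3:3 ratio of CO to CO2, so n(CO2) = 8.9075 mol.
In step 2 the CO2:CaCO3 ratio is 1:1, so n(CaCO3) = 8.9075 mol.
Mass of CaCO3 = 8.9075 × 100.09 = 891.55 g.

891.6 g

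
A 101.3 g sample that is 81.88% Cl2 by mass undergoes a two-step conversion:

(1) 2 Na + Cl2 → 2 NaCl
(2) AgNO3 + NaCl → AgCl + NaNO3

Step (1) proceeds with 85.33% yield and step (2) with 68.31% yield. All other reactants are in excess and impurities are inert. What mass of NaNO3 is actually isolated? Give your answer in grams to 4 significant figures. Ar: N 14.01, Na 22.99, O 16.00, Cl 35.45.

115.9 g

Pure Cl2 = 101.3 × 0.8188 = 82.944 g.
M(Cl2) = 2(35.45) = 70.90 g/mol.
M(NaNO3) = 22.99 + 14.01 + 3(16.00) = 85.00 g/mol.
n(Cl2) = 82.944 / 70.90 = 1.1699 mol.
Step 1 (Cl2:NaCl = 1:2): theoretical n(NaCl) = 2.3398 mol; at 85.33% yield, n(NaCl) = 1.9965 mol.
Step 2 (NaCl:NaNO3 = 1:1): theoretical n(NaNO3) = 1.9965 mol, so theoretical mass = 1.9965 × 85.00 = 169.70 g.
At 68.31% yield, actual mass of NaNO3 = 169.70 × 0.6831 = 115.92 g.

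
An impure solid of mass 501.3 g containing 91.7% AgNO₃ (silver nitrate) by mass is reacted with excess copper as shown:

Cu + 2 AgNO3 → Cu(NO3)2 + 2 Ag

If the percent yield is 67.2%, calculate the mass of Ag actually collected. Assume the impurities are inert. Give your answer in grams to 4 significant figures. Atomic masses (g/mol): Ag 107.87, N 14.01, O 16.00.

196.2 g

Pure AgNO3 available = 501.3 g × 0.917 = 459.69 g.
M(AgNO3) = 107.87 + 14.01 + 3(16.00) = 169.88 g/mol.
M(Ag) = 107.87 g/mol.
n(AgNO3) = 459.69 g / 169.88 g/mol = 2.7060 mol.
From the equation the AgNO3:Ag mole ratio is 2:2, so n(Ag) = 2.7060 × 2/2 = 2.7060 mol.
Mass of Ag = 2.7060 mol × 107.87 g/mol = 291.89 g.
Actual mass collected = 291.89 g × 0.672 = 196.15 g.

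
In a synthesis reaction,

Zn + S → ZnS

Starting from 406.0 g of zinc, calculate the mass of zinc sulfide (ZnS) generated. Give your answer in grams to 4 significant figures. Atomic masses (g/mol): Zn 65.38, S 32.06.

605.1 g

M(Zn) = 65.38 g/mol.
M(ZnS) = 65.38 + 32.06 = 97.44 g/mol.
n(Zn) = 406.00 g / 65.38 g/mol = 6.2099 mol.
From the equation the Zn:ZnS mole ratio is 1:1, so n(ZnS) = 6.2099 × 1/1 = 6.2099 mol.
Mass of ZnS = 6.2099 mol × 97.44 g/mol = 605.09 g.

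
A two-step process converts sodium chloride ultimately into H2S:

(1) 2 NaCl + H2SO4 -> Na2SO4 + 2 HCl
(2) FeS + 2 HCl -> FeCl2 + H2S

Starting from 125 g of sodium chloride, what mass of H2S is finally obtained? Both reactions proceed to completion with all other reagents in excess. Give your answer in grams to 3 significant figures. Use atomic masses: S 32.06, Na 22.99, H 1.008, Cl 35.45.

M(NaCl) = 22.99 + 35.45 = 58.44 g/mol.
M(H2S) = 2(1.008) + 32.06 = 34.076 g/mol.
n(NaCl) = 125.0 / 58.44 = 2.139 mol.
Step 1 gives a 2:2 ratio of NaCl to HCl, so n(HCl) = 2.139 mol.
In step 2 the HCl:H2S ratio is 2:1, so n(H2S) = 1.069 mol.
Mass of H2S = 1.069 × 34.076 = 36.44 g.

36.4 g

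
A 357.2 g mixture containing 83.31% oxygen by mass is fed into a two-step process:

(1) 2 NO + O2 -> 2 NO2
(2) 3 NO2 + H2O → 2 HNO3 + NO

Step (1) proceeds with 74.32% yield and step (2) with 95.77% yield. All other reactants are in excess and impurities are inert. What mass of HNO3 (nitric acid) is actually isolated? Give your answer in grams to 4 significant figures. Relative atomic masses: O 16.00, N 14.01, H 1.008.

Pure O2 = 357.2 × 0.8331 = 297.58 g.
M(O2) = 2(16.00) = 32.00 g/mol.
M(HNO3) = 1.008 + 14.01 + 3(16.00) = 63.018 g/mol.
n(O2) = 297.58 / 32.00 = 9.2995 mol.
Step 1 (O2:NO2 = 1:2): theoretical n(NO2) = 18.599 mol; at 74.32% yield, n(NO2) = 13.823 mol.
Step 2 (NO2:HNO3 = 3:2): theoretical n(HNO3) = 9.2152 mol, so theoretical mass = 9.2152 × 63.018 = 580.72 g.
At 95.77% yield, actual mass of HNO3 = 580.72 × 0.9577 = 556.16 g.

556.2 g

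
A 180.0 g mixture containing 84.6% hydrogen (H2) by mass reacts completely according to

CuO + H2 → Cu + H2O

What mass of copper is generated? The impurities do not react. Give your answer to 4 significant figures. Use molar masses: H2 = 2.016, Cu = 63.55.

Mass of pure H2 = 180.0 g × 0.846 = 152.28 g.
n(H2) = 152.28 g / 2.016 g/mol = 75.536 mol.
From the equation the H2:Cu mole ratio is 1:1, so n(Cu) = 75.536 × 1/1 = 75.536 mol.
Mass of Cu = 75.536 mol × 63.55 g/mol = 4800.3 g.

4800 g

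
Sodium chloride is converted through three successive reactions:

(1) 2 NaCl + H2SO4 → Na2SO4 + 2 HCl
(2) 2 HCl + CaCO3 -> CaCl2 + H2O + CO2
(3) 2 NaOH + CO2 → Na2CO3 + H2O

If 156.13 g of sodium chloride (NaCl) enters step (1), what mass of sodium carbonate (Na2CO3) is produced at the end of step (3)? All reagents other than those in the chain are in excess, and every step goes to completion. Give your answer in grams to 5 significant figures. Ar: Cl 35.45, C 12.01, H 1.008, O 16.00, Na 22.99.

M(NaCl) = 22.99 + 35.45 = 58.44 g/mol.
M(Na2CO3) = 2(22.99) + 12.01 + 3(16.00) = 105.99 g/mol.
n(NaCl) = 156.13 / 58.44 = 2.67163 mol.
Reaction (1): NaCl→HCl ratio 2:2 ⇒ n(HCl) = 2.67163 mol.
Reaction (2): HCl→CO2 ratio 2:1 ⇒ n(CO2) = 1.33581 mol.
Reaction (3): CO2→Na2CO3 ratio 1:1 ⇒ n(Na2CO3) = 1.33581 mol.
Mass of Na2CO3 = 1.33581 × 105.99 = 141.583 g.

141.58 g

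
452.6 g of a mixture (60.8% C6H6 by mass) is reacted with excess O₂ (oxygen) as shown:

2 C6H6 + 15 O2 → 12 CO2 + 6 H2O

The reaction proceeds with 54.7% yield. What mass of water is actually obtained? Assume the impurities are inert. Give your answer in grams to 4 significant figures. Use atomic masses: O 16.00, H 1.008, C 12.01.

104.2 g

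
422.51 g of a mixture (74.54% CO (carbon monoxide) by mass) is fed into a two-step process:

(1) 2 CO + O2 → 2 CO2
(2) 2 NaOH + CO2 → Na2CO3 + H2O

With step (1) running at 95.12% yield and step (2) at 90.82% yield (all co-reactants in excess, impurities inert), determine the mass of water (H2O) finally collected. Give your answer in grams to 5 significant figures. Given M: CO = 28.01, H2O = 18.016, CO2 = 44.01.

Pure CO = 422.51 × 0.7454 = 314.939 g.
n(CO) = 314.939 / 28.01 = 11.2438 mol.
Step 1 (CO:CO2 = 2:2): theoretical n(CO2) = 11.2438 mol; at 95.12% yield, n(CO2) = 10.6951 mol.
Step 2 (CO2:H2O = 1:1): theoretical n(H2O) = 10.6951 mol, so theoretical mass = 10.6951 × 18.016 = 192.683 g.
At 90.82% yield, actual mass of H2O = 192.683 × 0.9082 = 174.995 g.

174.99 g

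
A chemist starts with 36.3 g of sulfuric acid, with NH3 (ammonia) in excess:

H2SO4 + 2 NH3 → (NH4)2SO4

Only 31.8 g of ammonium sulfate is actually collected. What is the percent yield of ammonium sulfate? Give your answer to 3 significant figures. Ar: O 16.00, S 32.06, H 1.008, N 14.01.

65.0 %

M(H2SO4) = 2(1.008) + 32.06 + 4(16.00) = 98.076 g/mol.
M((NH4)2SO4) = 2(14.01) + 8(1.008) + 32.06 + 4(16.00) = 132.144 g/mol.
n(H2SO4) = 36.30 g / 98.076 g/mol = 0.3701 mol.
From the equation the H2SO4:(NH4)2SO4 mole ratio is 1:1, so n((NH4)2SO4) = 0.3701 × 1/1 = 0.3701 mol.
Mass of (NH4)2SO4 = 0.3701 mol × 132.144 g/mol = 48.91 g.
This is the theoretical yield. Percent yield = 31.8 g / 48.91 g × 100% = 65.02%.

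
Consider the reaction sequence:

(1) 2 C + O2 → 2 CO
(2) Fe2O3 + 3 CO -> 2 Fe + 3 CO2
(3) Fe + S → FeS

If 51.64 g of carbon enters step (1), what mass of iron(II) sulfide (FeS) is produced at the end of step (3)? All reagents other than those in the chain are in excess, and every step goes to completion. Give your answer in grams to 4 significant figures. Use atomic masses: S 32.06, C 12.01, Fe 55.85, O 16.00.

M(C) = 12.01 g/mol.
M(FeS) = 55.85 + 32.06 = 87.91 g/mol.
n(C) = 51.64 / 12.01 = 4.2998 mol.
Reaction (1): C→CO ratio 2:2 ⇒ n(CO) = 4.2998 mol.
Reaction (2): CO→Fe ratio 3:2 ⇒ n(Fe) = 2.8665 mol.
Reaction (3): Fe→FeS ratio 1:1 ⇒ n(FeS) = 2.8665 mol.
Mass of FeS = 2.8665 × 87.91 = 251.99 g.

252.0 g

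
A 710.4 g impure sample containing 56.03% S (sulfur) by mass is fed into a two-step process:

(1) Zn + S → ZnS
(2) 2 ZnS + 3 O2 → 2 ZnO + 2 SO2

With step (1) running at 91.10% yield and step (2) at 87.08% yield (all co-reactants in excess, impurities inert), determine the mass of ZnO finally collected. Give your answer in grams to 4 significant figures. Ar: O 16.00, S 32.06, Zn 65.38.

801.5 g

Pure S = 710.4 × 0.5603 = 398.04 g.
M(S) = 32.06 g/mol.
M(ZnO) = 65.38 + 16.00 = 81.38 g/mol.
n(S) = 398.04 / 32.06 = 12.415 mol.
Step 1 (S:ZnS = 1:1): theoretical n(ZnS) = 12.415 mol; at 91.10% yield, n(ZnS) = 11.310 mol.
Step 2 (ZnS:ZnO = 2:2): theoretical n(ZnO) = 11.310 mol, so theoretical mass = 11.310 × 81.38 = 920.44 g.
At 87.08% yield, actual mass of ZnO = 920.44 × 0.8708 = 801.52 g.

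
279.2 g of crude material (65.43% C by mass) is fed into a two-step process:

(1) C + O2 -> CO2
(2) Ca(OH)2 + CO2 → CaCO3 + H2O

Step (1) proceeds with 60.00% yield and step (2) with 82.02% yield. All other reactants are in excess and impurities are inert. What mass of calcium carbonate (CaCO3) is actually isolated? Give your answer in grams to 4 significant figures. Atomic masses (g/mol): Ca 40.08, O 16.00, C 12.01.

749.2 g

Pure C = 279.2 × 0.6543 = 182.68 g.
M(C) = 12.01 g/mol.
M(CaCO3) = 40.08 + 12.01 + 3(16.00) = 100.09 g/mol.
n(C) = 182.68 / 12.01 = 15.211 mol.
Step 1 (C:CO2 = 1:1): theoretical n(CO2) = 15.211 mol; at 60.00% yield, n(CO2) = 9.1264 mol.
Step 2 (CO2:CaCO3 = 1:1): theoretical n(CaCO3) = 9.1264 mol, so theoretical mass = 9.1264 × 100.09 = 913.46 g.
At 82.02% yield, actual mass of CaCO3 = 913.46 × 0.8202 = 749.22 g.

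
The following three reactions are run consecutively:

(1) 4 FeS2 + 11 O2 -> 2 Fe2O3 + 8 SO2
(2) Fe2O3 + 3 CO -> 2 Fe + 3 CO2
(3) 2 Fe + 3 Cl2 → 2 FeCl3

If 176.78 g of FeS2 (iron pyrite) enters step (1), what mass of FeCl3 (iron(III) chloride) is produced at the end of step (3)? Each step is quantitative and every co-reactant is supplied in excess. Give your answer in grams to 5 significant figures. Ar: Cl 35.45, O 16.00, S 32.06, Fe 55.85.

M(FeS2) = 55.85 + 2(32.06) = 119.97 g/mol.
M(FeCl3) = 55.85 + 3(35.45) = 162.20 g/mol.
n(FeS2) = 176.78 / 119.97 = 1.47354 mol.
Reaction (1): FeS2→Fe2O3 ratio 4:2 ⇒ n(Fe2O3) = 0.736768 mol.
Reaction (2): Fe2O3→Fe ratio 1:2 ⇒ n(Fe) = 1.47354 mol.
Reaction (3): Fe→FeCl3 ratio 2:2 ⇒ n(FeCl3) = 1.47354 mol.
Mass of FeCl3 = 1.47354 × 162.20 = 239.007 g.

239.01 g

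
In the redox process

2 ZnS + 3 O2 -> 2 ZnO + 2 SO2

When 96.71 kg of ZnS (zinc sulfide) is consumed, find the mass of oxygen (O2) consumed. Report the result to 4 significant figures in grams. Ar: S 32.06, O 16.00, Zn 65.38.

M(ZnS) = 65.38 + 32.06 = 97.44 g/mol.
M(O2) = 2(16.00) = 32.00 g/mol.
Convert: 96.71 kg = 96710 g.
n(ZnS) = 96710 g / 97.44 g/mol = 992.51 mol.
From the equation the ZnS:O2 mole ratio is 2:3, so n(O2) = 992.51 × 3/2 = 1488.8 mol.
Mass of O2 = 1488.8 mol × 32.00 g/mol = 47640 g.

47640 g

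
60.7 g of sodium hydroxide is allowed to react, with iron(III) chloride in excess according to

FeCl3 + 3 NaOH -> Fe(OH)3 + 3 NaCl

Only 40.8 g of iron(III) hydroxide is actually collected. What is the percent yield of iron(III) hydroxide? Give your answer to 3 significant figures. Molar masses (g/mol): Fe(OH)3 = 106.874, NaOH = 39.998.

75.5 %

n(NaOH) = 60.70 g / 39.998 g/mol = 1.518 mol.
From the equation the NaOH:Fe(OH)3 mole ratio is 3:1, so n(Fe(OH)3) = 1.518 × 1/3 = 0.5059 mol.
Mass of Fe(OH)3 = 0.5059 mol × 106.874 g/mol = 54.06 g.
This is the theoretical yield. Percent yield = 40.8 g / 54.06 g × 100% = 75.47%.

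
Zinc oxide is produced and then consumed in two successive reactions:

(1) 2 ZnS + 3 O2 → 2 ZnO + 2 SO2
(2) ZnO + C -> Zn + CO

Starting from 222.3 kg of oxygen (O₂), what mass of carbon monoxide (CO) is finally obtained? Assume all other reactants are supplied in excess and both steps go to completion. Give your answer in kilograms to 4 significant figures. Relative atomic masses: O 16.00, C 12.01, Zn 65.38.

129.7 kg

M(O2) = 2(16.00) = 32.00 g/mol.
M(CO) = 12.01 + 16.00 = 28.01 g/mol.
222.3 kg = 222300 g.
n(O2) = 222300 / 32.00 = 6946.9 mol.
Step 1 gives a 3:2 ratio of O2 to ZnO, so n(ZnO) = 4631.2 mol.
In step 2 the ZnO:CO ratio is 1:1, so n(CO) = 4631.2 mol.
Mass of CO = 4631.2 × 28.01 = 129720 g = 129.7 kg.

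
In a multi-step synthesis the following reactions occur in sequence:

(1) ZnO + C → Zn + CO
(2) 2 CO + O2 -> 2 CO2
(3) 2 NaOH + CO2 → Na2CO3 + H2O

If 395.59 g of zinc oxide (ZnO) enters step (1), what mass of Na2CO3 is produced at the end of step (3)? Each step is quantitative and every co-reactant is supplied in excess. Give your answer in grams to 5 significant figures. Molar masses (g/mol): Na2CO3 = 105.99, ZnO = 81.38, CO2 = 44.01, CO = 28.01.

515.22 g

n(ZnO) = 395.59 / 81.38 = 4.86102 mol.
Reaction (1): ZnO→CO ratio 1:1 ⇒ n(CO) = 4.86102 mol.
Reaction (2): CO→CO2 ratio 2:2 ⇒ n(CO2) = 4.86102 mol.
Reaction (3): CO2→Na2CO3 ratio 1:1 ⇒ n(Na2CO3) = 4.86102 mol.
Mass of Na2CO3 = 4.86102 × 105.99 = 515.220 g.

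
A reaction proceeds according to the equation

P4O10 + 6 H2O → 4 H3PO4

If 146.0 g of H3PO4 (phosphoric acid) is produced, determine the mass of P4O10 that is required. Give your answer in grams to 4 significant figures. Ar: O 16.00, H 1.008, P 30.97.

105.7 g

M(H3PO4) = 3(1.008) + 30.97 + 4(16.00) = 97.994 g/mol.
M(P4O10) = 4(30.97) + 10(16.00) = 283.88 g/mol.
n(H3PO4) = 146.00 g / 97.994 g/mol = 1.4899 mol.
From the equation the H3PO4:P4O10 mole ratio is 4:1, so n(P4O10) = 1.4899 × 1/4 = 0.37247 mol.
Mass of P4O10 = 0.37247 mol × 283.88 g/mol = 105.74 g.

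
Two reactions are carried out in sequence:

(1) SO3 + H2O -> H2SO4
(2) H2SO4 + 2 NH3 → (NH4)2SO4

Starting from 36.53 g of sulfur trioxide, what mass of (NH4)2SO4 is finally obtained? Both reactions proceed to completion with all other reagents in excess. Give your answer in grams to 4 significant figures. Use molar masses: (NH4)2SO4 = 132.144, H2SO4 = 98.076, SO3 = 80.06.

n(SO3) = 36.530 / 80.06 = 0.45628 mol.
Step 1 gives a 1:1 ratio of SO3 to H2SO4, so n(H2SO4) = 0.45628 mol.
In step 2 the H2SO4:(NH4)2SO4 ratio is 1:1, so n((NH4)2SO4) = 0.45628 mol.
Mass of (NH4)2SO4 = 0.45628 × 132.144 = 60.295 g.

60.30 g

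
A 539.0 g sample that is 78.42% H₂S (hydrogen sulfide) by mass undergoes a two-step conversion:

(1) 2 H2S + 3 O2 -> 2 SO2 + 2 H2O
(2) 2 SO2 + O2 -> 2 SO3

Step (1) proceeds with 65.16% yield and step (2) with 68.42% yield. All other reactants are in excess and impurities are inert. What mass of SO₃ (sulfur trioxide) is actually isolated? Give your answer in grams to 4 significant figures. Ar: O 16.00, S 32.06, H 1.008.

Pure H2S = 539.0 × 0.7842 = 422.68 g.
M(H2S) = 2(1.008) + 32.06 = 34.076 g/mol.
M(SO3) = 32.06 + 3(16.00) = 80.06 g/mol.
n(H2S) = 422.68 / 34.076 = 12.404 mol.
Step 1 (H2S:SO2 = 2:2): theoretical n(SO2) = 12.404 mol; at 65.16% yield, n(SO2) = 8.0825 mol.
Step 2 (SO2:SO3 = 2:2): theoretical n(SO3) = 8.0825 mol, so theoretical mass = 8.0825 × 80.06 = 647.09 g.
At 68.42% yield, actual mass of SO3 = 647.09 × 0.6842 = 442.74 g.

442.7 g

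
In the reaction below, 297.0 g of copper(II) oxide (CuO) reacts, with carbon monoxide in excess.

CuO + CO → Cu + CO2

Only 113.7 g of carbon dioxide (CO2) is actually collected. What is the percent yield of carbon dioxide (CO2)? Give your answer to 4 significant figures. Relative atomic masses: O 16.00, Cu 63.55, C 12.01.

69.20 %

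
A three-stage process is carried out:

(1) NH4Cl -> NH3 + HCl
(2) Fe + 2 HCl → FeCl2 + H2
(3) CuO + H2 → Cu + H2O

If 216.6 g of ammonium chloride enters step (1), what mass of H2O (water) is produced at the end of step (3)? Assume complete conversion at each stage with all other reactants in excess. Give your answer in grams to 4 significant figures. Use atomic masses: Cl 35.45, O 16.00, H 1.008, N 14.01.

36.48 g

M(NH4Cl) = 14.01 + 4(1.008) + 35.45 = 53.492 g/mol.
M(H2O) = 2(1.008) + 16.00 = 18.016 g/mol.
n(NH4Cl) = 216.6 / 53.492 = 4.0492 mol.
Reaction (1): NH4Cl→HCl ratio 1:1 ⇒ n(HCl) = 4.0492 mol.
Reaction (2): HCl→H2 ratio 2:1 ⇒ n(H2) = 2.0246 mol.
Reaction (3): H2→H2O ratio 1:1 ⇒ n(H2O) = 2.0246 mol.
Mass of H2O = 2.0246 × 18.016 = 36.475 g.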